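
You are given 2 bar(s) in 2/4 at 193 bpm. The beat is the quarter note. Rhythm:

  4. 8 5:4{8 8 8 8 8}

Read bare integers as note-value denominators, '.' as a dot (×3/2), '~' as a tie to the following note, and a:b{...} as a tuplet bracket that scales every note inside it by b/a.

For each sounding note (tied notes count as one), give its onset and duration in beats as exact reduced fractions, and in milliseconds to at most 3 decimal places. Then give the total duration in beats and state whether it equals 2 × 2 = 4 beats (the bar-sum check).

1) 0.0ms=0b +466.321ms=3/2b
2) 466.321ms=3/2b +155.44ms=1/2b
3) 621.762ms=2b +124.352ms=2/5b
4) 746.114ms=12/5b +124.352ms=2/5b
5) 870.466ms=14/5b +124.352ms=2/5b
6) 994.819ms=16/5b +124.352ms=2/5b
7) 1119.171ms=18/5b +124.352ms=2/5b
Σ=4b of 4 (193bpm 2/4) — PASS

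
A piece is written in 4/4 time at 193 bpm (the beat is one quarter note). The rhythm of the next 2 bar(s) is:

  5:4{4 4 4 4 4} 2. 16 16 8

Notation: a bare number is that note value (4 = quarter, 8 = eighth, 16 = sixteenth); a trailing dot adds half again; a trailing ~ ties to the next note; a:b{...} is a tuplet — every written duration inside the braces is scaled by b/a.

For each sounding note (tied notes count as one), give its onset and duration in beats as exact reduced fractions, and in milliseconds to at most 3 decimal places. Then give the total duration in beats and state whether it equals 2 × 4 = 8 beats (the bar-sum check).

1) 0.0ms=0b +248.705ms=4/5b
2) 248.705ms=4/5b +248.705ms=4/5b
3) 497.409ms=8/5b +248.705ms=4/5b
4) 746.114ms=12/5b +248.705ms=4/5b
5) 994.819ms=16/5b +248.705ms=4/5b
6) 1243.523ms=4b +932.642ms=3b
7) 2176.166ms=7b +77.72ms=1/4b
8) 2253.886ms=29/4b +77.72ms=1/4b
9) 2331.606ms=15/2b +155.44ms=1/2b
Σ=8b of 8 (193bpm 4/4) — PASS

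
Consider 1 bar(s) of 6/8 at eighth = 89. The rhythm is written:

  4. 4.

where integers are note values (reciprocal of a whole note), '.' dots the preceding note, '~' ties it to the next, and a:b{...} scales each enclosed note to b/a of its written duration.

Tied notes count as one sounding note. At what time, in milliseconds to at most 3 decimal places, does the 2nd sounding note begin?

1. 0.0ms @ 0 + 2022.472ms (3)
2. 2022.472ms @ 3 + 2022.472ms (3)

note 2 onset = 3b = 2022.472ms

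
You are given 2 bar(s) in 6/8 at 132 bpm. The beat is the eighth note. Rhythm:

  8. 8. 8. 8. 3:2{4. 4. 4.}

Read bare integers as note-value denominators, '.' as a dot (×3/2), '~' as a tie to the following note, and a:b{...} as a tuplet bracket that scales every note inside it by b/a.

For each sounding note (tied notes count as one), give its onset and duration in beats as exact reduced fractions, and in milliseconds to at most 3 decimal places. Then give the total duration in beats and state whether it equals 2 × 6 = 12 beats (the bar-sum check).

1) 0.0ms=0b +681.818ms=3/2b
2) 681.818ms=3/2b +681.818ms=3/2b
3) 1363.636ms=3b +681.818ms=3/2b
4) 2045.455ms=9/2b +681.818ms=3/2b
5) 2727.273ms=6b +909.091ms=2b
6) 3636.364ms=8b +909.091ms=2b
7) 4545.455ms=10b +909.091ms=2b
Σ=12b of 12 (132bpm 6/8) — PASS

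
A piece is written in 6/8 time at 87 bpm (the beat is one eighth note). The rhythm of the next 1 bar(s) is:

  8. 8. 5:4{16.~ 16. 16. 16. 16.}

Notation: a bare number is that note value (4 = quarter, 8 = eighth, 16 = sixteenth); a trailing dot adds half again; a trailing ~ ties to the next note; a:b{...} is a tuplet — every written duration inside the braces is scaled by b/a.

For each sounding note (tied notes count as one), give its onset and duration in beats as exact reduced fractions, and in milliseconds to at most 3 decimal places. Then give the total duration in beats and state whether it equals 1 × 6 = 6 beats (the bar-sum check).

1) 0.0ms=0b +1034.483ms=3/2b
2) 1034.483ms=3/2b +1034.483ms=3/2b
3) 2068.966ms=3b +827.586ms=6/5b
4) 2896.552ms=21/5b +413.793ms=3/5b
5) 3310.345ms=24/5b +413.793ms=3/5b
6) 3724.138ms=27/5b +413.793ms=3/5b
Σ=6b of 6 (87bpm 6/8) — PASS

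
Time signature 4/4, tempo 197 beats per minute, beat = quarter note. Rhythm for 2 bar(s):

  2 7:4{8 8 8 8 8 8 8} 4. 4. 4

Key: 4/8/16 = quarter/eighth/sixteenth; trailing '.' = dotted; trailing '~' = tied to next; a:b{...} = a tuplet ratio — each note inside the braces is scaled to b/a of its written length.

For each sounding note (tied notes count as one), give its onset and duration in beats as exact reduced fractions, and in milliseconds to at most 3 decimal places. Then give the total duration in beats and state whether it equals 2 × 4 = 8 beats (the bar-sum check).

1) 0.0ms=0b +609.137ms=2b
2) 609.137ms=2b +87.02ms=2/7b
3) 696.157ms=16/7b +87.02ms=2/7b
4) 783.176ms=18/7b +87.02ms=2/7b
5) 870.196ms=20/7b +87.02ms=2/7b
6) 957.215ms=22/7b +87.02ms=2/7b
7) 1044.235ms=24/7b +87.02ms=2/7b
8) 1131.255ms=26/7b +87.02ms=2/7b
9) 1218.274ms=4b +456.853ms=3/2b
10) 1675.127ms=11/2b +456.853ms=3/2b
11) 2131.98ms=7b +304.569ms=1b
Σ=8b of 8 (197bpm 4/4) — PASS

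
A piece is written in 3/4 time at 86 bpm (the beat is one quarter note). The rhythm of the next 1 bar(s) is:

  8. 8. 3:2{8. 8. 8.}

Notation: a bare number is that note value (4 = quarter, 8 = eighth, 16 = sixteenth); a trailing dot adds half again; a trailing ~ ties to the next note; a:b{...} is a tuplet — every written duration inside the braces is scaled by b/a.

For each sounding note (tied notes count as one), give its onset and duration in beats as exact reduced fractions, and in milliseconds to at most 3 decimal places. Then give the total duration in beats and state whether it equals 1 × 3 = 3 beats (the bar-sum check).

1) 0.0ms=0b +523.256ms=3/4b
2) 523.256ms=3/4b +523.256ms=3/4b
3) 1046.512ms=3/2b +348.837ms=1/2b
4) 1395.349ms=2b +348.837ms=1/2b
5) 1744.186ms=5/2b +348.837ms=1/2b
Σ=3b of 3 (86bpm 3/4) — PASS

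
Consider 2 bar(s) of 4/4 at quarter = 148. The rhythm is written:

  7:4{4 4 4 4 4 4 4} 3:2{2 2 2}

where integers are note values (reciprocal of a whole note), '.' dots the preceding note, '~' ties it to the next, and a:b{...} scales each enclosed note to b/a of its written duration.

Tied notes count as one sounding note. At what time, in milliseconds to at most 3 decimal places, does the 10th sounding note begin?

1. 0.0ms @ 0 + 231.66ms (4/7)
2. 231.66ms @ 4/7 + 231.66ms (4/7)
3. 463.32ms @ 8/7 + 231.66ms (4/7)
4. 694.981ms @ 12/7 + 231.66ms (4/7)
5. 926.641ms @ 16/7 + 231.66ms (4/7)
6. 1158.301ms @ 20/7 + 231.66ms (4/7)
7. 1389.961ms @ 24/7 + 231.66ms (4/7)
8. 1621.622ms @ 4 + 540.541ms (4/3)
9. 2162.162ms @ 16/3 + 540.541ms (4/3)
10. 2702.703ms @ 20/3 + 540.541ms (4/3)

note 10 onset = 20/3b = 2702.703ms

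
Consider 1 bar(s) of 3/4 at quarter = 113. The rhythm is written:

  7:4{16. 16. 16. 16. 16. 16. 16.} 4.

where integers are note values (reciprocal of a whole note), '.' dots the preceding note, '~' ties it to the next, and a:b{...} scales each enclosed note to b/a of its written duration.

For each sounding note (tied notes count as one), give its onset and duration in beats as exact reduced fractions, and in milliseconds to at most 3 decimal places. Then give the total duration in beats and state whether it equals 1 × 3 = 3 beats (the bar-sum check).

1) 0.0ms=0b +113.78ms=3/14b
2) 113.78ms=3/14b +113.78ms=3/14b
3) 227.56ms=3/7b +113.78ms=3/14b
4) 341.34ms=9/14b +113.78ms=3/14b
5) 455.12ms=6/7b +113.78ms=3/14b
6) 568.9ms=15/14b +113.78ms=3/14b
7) 682.68ms=9/7b +113.78ms=3/14b
8) 796.46ms=3/2b +796.46ms=3/2b
Σ=3b of 3 (113bpm 3/4) — PASS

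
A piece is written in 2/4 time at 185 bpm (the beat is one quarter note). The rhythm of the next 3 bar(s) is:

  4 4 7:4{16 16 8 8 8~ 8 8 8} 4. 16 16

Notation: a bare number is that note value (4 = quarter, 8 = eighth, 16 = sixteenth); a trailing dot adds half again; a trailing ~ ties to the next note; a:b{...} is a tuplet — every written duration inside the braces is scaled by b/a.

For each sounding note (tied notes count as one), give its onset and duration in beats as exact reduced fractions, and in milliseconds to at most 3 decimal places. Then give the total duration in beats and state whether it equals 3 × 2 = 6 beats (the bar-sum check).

1) 0.0ms=0b +324.324ms=1b
2) 324.324ms=1b +324.324ms=1b
3) 648.649ms=2b +46.332ms=1/7b
4) 694.981ms=15/7b +46.332ms=1/7b
5) 741.313ms=16/7b +92.664ms=2/7b
6) 833.977ms=18/7b +92.664ms=2/7b
7) 926.641ms=20/7b +185.328ms=4/7b
8) 1111.969ms=24/7b +92.664ms=2/7b
9) 1204.633ms=26/7b +92.664ms=2/7b
10) 1297.297ms=4b +486.486ms=3/2b
11) 1783.784ms=11/2b +81.081ms=1/4b
12) 1864.865ms=23/4b +81.081ms=1/4b
Σ=6b of 6 (185bpm 2/4) — PASS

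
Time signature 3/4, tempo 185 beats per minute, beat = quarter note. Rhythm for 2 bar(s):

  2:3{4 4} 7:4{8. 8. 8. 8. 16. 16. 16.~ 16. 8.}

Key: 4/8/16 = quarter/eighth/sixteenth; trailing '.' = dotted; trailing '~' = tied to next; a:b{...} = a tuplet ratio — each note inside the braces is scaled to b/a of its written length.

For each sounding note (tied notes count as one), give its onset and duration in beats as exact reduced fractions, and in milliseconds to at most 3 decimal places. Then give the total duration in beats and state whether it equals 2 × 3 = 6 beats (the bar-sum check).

1) 0.0ms=0b +486.486ms=3/2b
2) 486.486ms=3/2b +486.486ms=3/2b
3) 972.973ms=3b +138.996ms=3/7b
4) 1111.969ms=24/7b +138.996ms=3/7b
5) 1250.965ms=27/7b +138.996ms=3/7b
6) 1389.961ms=30/7b +138.996ms=3/7b
7) 1528.958ms=33/7b +69.498ms=3/14b
8) 1598.456ms=69/14b +69.498ms=3/14b
9) 1667.954ms=36/7b +138.996ms=3/7b
10) 1806.95ms=39/7b +138.996ms=3/7b
Σ=6b of 6 (185bpm 3/4) — PASS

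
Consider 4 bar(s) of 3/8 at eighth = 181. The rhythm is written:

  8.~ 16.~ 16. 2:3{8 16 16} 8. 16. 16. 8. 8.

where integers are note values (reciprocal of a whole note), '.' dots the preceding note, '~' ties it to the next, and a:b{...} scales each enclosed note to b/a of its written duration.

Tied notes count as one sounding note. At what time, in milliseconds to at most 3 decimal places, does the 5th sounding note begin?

1. 0.0ms @ 0 + 994.475ms (3)
2. 994.475ms @ 3 + 497.238ms (3/2)
3. 1491.713ms @ 9/2 + 248.619ms (3/4)
4. 1740.331ms @ 21/4 + 248.619ms (3/4)
5. 1988.95ms @ 6 + 497.238ms (3/2)
6. 2486.188ms @ 15/2 + 248.619ms (3/4)
7. 2734.807ms @ 33/4 + 248.619ms (3/4)
8. 2983.425ms @ 9 + 497.238ms (3/2)
9. 3480.663ms @ 21/2 + 497.238ms (3/2)

note 5 onset = 6b = 1988.95ms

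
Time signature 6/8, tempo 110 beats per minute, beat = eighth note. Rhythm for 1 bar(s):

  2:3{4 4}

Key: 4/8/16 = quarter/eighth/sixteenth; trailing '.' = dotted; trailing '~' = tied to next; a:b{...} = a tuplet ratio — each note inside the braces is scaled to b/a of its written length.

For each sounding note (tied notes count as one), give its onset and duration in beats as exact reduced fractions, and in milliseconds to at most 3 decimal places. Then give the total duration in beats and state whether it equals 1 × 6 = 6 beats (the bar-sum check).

1) 0.0ms=0b +1636.364ms=3b
2) 1636.364ms=3b +1636.364ms=3b
Σ=6b of 6 (110bpm 6/8) — PASS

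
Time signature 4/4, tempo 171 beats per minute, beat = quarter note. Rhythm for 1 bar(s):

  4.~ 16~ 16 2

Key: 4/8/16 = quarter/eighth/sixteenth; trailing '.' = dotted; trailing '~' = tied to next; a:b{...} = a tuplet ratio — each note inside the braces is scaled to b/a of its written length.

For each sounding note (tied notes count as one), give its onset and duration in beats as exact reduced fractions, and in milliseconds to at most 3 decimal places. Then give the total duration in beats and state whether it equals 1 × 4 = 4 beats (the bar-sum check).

1) 0.0ms=0b +701.754ms=2b
2) 701.754ms=2b +701.754ms=2b
Σ=4b of 4 (171bpm 4/4) — PASS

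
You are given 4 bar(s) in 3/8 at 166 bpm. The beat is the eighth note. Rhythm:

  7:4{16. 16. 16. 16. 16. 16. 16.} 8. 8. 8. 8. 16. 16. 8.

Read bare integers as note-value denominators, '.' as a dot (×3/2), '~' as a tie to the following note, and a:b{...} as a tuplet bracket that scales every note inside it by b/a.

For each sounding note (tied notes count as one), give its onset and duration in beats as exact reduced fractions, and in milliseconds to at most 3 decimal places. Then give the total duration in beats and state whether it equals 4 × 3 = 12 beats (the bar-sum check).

1) 0.0ms=0b +154.905ms=3/7b
2) 154.905ms=3/7b +154.905ms=3/7b
3) 309.811ms=6/7b +154.905ms=3/7b
4) 464.716ms=9/7b +154.905ms=3/7b
5) 619.621ms=12/7b +154.905ms=3/7b
6) 774.527ms=15/7b +154.905ms=3/7b
7) 929.432ms=18/7b +154.905ms=3/7b
8) 1084.337ms=3b +542.169ms=3/2b
9) 1626.506ms=9/2b +542.169ms=3/2b
10) 2168.675ms=6b +542.169ms=3/2b
11) 2710.843ms=15/2b +542.169ms=3/2b
12) 3253.012ms=9b +271.084ms=3/4b
13) 3524.096ms=39/4b +271.084ms=3/4b
14) 3795.181ms=21/2b +542.169ms=3/2b
Σ=12b of 12 (166bpm 3/8) — PASS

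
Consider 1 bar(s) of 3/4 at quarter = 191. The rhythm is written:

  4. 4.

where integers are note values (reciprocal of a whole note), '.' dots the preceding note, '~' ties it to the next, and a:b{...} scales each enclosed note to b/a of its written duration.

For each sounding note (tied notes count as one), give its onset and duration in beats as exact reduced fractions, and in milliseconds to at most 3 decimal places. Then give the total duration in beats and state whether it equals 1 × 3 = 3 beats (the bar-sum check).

1) 0.0ms=0b +471.204ms=3/2b
2) 471.204ms=3/2b +471.204ms=3/2b
Σ=3b of 3 (191bpm 3/4) — PASS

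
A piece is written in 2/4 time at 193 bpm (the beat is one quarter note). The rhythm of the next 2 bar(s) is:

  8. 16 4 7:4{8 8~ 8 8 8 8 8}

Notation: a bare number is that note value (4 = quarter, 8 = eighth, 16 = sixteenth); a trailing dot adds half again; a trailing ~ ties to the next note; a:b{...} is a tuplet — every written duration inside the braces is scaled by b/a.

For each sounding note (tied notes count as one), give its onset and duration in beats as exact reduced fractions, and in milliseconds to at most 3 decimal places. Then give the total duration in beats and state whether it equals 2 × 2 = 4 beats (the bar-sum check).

1) 0.0ms=0b +233.161ms=3/4b
2) 233.161ms=3/4b +77.72ms=1/4b
3) 310.881ms=1b +310.881ms=1b
4) 621.762ms=2b +88.823ms=2/7b
5) 710.585ms=16/7b +177.646ms=4/7b
6) 888.231ms=20/7b +88.823ms=2/7b
7) 977.054ms=22/7b +88.823ms=2/7b
8) 1065.877ms=24/7b +88.823ms=2/7b
9) 1154.7ms=26/7b +88.823ms=2/7b
Σ=4b of 4 (193bpm 2/4) — PASS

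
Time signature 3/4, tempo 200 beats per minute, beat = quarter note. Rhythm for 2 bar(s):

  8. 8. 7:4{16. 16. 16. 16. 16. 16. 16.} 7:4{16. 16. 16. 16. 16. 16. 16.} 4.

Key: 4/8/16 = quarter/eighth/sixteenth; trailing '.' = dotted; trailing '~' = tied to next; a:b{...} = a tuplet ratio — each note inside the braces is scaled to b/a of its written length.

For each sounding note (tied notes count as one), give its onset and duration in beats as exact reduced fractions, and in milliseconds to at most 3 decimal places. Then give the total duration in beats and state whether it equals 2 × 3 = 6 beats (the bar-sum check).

1) 0.0ms=0b +225.0ms=3/4b
2) 225.0ms=3/4b +225.0ms=3/4b
3) 450.0ms=3/2b +64.286ms=3/14b
4) 514.286ms=12/7b +64.286ms=3/14b
5) 578.571ms=27/14b +64.286ms=3/14b
6) 642.857ms=15/7b +64.286ms=3/14b
7) 707.143ms=33/14b +64.286ms=3/14b
8) 771.429ms=18/7b +64.286ms=3/14b
9) 835.714ms=39/14b +64.286ms=3/14b
10) 900.0ms=3b +64.286ms=3/14b
11) 964.286ms=45/14b +64.286ms=3/14b
12) 1028.571ms=24/7b +64.286ms=3/14b
13) 1092.857ms=51/14b +64.286ms=3/14b
14) 1157.143ms=27/7b +64.286ms=3/14b
15) 1221.429ms=57/14b +64.286ms=3/14b
16) 1285.714ms=30/7b +64.286ms=3/14b
17) 1350.0ms=9/2b +450.0ms=3/2b
Σ=6b of 6 (200bpm 3/4) — PASS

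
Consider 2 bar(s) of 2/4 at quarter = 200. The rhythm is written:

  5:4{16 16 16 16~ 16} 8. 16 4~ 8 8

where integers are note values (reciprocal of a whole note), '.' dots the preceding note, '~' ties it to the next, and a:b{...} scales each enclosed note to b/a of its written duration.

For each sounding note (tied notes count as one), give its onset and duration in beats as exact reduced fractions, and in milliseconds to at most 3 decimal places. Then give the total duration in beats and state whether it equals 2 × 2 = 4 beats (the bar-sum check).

1) 0.0ms=0b +60.0ms=1/5b
2) 60.0ms=1/5b +60.0ms=1/5b
3) 120.0ms=2/5b +60.0ms=1/5b
4) 180.0ms=3/5b +120.0ms=2/5b
5) 300.0ms=1b +225.0ms=3/4b
6) 525.0ms=7/4b +75.0ms=1/4b
7) 600.0ms=2b +450.0ms=3/2b
8) 1050.0ms=7/2b +150.0ms=1/2b
Σ=4b of 4 (200bpm 2/4) — PASS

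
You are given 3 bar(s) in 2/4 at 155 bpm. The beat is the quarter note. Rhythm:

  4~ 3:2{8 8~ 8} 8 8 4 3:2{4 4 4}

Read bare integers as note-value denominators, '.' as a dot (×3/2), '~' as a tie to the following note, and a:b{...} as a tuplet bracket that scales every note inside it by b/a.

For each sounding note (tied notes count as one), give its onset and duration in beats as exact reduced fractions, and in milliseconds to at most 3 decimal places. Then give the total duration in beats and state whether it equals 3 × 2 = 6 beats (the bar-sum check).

1) 0.0ms=0b +516.129ms=4/3b
2) 516.129ms=4/3b +258.065ms=2/3b
3) 774.194ms=2b +193.548ms=1/2b
4) 967.742ms=5/2b +193.548ms=1/2b
5) 1161.29ms=3b +387.097ms=1b
6) 1548.387ms=4b +258.065ms=2/3b
7) 1806.452ms=14/3b +258.065ms=2/3b
8) 2064.516ms=16/3b +258.065ms=2/3b
Σ=6b of 6 (155bpm 2/4) — PASS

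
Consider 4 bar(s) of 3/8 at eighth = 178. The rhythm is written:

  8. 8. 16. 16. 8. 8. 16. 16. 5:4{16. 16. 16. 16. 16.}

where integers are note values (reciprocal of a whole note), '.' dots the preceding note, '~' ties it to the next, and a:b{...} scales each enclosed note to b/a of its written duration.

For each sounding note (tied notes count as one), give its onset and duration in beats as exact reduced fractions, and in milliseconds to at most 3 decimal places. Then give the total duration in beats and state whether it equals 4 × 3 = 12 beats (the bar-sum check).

1) 0.0ms=0b +505.618ms=3/2b
2) 505.618ms=3/2b +505.618ms=3/2b
3) 1011.236ms=3b +252.809ms=3/4b
4) 1264.045ms=15/4b +252.809ms=3/4b
5) 1516.854ms=9/2b +505.618ms=3/2b
6) 2022.472ms=6b +505.618ms=3/2b
7) 2528.09ms=15/2b +252.809ms=3/4b
8) 2780.899ms=33/4b +252.809ms=3/4b
9) 3033.708ms=9b +202.247ms=3/5b
10) 3235.955ms=48/5b +202.247ms=3/5b
11) 3438.202ms=51/5b +202.247ms=3/5b
12) 3640.449ms=54/5b +202.247ms=3/5b
13) 3842.697ms=57/5b +202.247ms=3/5b
Σ=12b of 12 (178bpm 3/8) — PASS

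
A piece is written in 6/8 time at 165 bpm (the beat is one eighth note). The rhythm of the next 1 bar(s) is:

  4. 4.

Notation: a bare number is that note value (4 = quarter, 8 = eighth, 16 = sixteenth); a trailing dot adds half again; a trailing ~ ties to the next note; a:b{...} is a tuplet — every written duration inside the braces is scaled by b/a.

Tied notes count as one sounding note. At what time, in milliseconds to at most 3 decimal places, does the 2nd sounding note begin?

note 2 onset = 3b = 1090.909ms

1. 0.0ms @ 0 + 1090.909ms (3)
2. 1090.909ms @ 3 + 1090.909ms (3)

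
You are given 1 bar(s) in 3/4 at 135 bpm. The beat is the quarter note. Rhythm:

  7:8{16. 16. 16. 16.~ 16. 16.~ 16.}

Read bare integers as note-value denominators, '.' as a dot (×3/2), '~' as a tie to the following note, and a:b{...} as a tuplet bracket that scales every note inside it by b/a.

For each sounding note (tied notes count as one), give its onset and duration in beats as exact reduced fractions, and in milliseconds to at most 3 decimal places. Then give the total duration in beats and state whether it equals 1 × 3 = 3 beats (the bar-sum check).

1) 0.0ms=0b +190.476ms=3/7b
2) 190.476ms=3/7b +190.476ms=3/7b
3) 380.952ms=6/7b +190.476ms=3/7b
4) 571.429ms=9/7b +380.952ms=6/7b
5) 952.381ms=15/7b +380.952ms=6/7b
Σ=3b of 3 (135bpm 3/4) — PASS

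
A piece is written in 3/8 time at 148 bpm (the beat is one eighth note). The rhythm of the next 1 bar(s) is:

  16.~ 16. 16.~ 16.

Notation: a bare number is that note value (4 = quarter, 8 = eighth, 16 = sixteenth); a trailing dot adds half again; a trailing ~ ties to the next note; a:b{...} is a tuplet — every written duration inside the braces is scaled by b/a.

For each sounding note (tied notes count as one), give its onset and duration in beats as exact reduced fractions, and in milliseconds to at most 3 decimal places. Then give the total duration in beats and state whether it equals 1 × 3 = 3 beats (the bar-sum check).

1) 0.0ms=0b +608.108ms=3/2b
2) 608.108ms=3/2b +608.108ms=3/2b
Σ=3b of 3 (148bpm 3/8) — PASS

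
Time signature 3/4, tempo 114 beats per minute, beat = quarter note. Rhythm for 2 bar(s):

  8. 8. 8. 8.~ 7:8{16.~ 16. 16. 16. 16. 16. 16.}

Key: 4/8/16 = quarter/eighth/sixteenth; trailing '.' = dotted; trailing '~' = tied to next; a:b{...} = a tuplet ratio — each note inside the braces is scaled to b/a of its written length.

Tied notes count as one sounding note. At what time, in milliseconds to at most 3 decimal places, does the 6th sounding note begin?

1. 0.0ms @ 0 + 394.737ms (3/4)
2. 394.737ms @ 3/4 + 394.737ms (3/4)
3. 789.474ms @ 3/2 + 394.737ms (3/4)
4. 1184.211ms @ 9/4 + 845.865ms (45/28)
5. 2030.075ms @ 27/7 + 225.564ms (3/7)
6. 2255.639ms @ 30/7 + 225.564ms (3/7)
7. 2481.203ms @ 33/7 + 225.564ms (3/7)
8. 2706.767ms @ 36/7 + 225.564ms (3/7)
9. 2932.331ms @ 39/7 + 225.564ms (3/7)

note 6 onset = 30/7b = 2255.639ms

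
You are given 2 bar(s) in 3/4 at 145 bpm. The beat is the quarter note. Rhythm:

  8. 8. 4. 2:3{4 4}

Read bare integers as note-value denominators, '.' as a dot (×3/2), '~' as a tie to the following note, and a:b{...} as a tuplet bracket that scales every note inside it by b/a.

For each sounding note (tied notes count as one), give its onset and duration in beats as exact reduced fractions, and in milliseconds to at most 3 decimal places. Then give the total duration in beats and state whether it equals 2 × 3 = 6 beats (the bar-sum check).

1) 0.0ms=0b +310.345ms=3/4b
2) 310.345ms=3/4b +310.345ms=3/4b
3) 620.69ms=3/2b +620.69ms=3/2b
4) 1241.379ms=3b +620.69ms=3/2b
5) 1862.069ms=9/2b +620.69ms=3/2b
Σ=6b of 6 (145bpm 3/4) — PASS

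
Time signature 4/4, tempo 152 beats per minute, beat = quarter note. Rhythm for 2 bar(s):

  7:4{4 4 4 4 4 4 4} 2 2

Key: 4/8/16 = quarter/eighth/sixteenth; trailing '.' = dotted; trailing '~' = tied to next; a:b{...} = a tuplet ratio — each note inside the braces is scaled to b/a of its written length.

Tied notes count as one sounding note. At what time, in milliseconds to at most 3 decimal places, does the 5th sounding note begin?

1. 0.0ms @ 0 + 225.564ms (4/7)
2. 225.564ms @ 4/7 + 225.564ms (4/7)
3. 451.128ms @ 8/7 + 225.564ms (4/7)
4. 676.692ms @ 12/7 + 225.564ms (4/7)
5. 902.256ms @ 16/7 + 225.564ms (4/7)
6. 1127.82ms @ 20/7 + 225.564ms (4/7)
7. 1353.383ms @ 24/7 + 225.564ms (4/7)
8. 1578.947ms @ 4 + 789.474ms (2)
9. 2368.421ms @ 6 + 789.474ms (2)

note 5 onset = 16/7b = 902.256ms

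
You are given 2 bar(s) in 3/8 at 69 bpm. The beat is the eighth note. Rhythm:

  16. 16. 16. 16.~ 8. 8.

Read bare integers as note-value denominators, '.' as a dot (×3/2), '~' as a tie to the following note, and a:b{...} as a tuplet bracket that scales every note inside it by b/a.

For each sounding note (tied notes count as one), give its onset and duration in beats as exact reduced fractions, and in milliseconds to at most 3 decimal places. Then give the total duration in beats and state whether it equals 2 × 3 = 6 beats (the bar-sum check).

1) 0.0ms=0b +652.174ms=3/4b
2) 652.174ms=3/4b +652.174ms=3/4b
3) 1304.348ms=3/2b +652.174ms=3/4b
4) 1956.522ms=9/4b +1956.522ms=9/4b
5) 3913.043ms=9/2b +1304.348ms=3/2b
Σ=6b of 6 (69bpm 3/8) — PASS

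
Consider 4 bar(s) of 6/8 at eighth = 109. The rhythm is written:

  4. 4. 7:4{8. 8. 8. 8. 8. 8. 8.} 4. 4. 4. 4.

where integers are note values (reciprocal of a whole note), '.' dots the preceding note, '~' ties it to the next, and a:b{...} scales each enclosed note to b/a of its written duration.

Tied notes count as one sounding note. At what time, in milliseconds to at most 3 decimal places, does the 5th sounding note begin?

1. 0.0ms @ 0 + 1651.376ms (3)
2. 1651.376ms @ 3 + 1651.376ms (3)
3. 3302.752ms @ 6 + 471.822ms (6/7)
4. 3774.574ms @ 48/7 + 471.822ms (6/7)
5. 4246.396ms @ 54/7 + 471.822ms (6/7)
6. 4718.218ms @ 60/7 + 471.822ms (6/7)
7. 5190.039ms @ 66/7 + 471.822ms (6/7)
8. 5661.861ms @ 72/7 + 471.822ms (6/7)
9. 6133.683ms @ 78/7 + 471.822ms (6/7)
10. 6605.505ms @ 12 + 1651.376ms (3)
11. 8256.881ms @ 15 + 1651.376ms (3)
12. 9908.257ms @ 18 + 1651.376ms (3)
13. 11559.633ms @ 21 + 1651.376ms (3)

note 5 onset = 54/7b = 4246.396ms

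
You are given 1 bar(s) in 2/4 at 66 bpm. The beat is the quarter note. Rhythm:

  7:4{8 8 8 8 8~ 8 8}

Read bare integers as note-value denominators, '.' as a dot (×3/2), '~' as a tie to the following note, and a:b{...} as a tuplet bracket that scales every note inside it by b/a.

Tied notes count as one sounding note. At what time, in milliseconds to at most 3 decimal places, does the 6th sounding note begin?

note 6 onset = 12/7b = 1558.442ms

1. 0.0ms @ 0 + 259.74ms (2/7)
2. 259.74ms @ 2/7 + 259.74ms (2/7)
3. 519.481ms @ 4/7 + 259.74ms (2/7)
4. 779.221ms @ 6/7 + 259.74ms (2/7)
5. 1038.961ms @ 8/7 + 519.481ms (4/7)
6. 1558.442ms @ 12/7 + 259.74ms (2/7)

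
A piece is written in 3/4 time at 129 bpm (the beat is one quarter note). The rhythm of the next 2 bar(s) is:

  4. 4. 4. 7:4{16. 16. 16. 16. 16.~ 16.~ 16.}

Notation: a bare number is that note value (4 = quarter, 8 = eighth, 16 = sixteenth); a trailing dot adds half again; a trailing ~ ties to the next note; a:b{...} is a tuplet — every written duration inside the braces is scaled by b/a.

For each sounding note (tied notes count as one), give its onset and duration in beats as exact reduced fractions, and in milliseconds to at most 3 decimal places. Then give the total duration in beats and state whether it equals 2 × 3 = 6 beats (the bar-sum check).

1) 0.0ms=0b +697.674ms=3/2b
2) 697.674ms=3/2b +697.674ms=3/2b
3) 1395.349ms=3b +697.674ms=3/2b
4) 2093.023ms=9/2b +99.668ms=3/14b
5) 2192.691ms=33/7b +99.668ms=3/14b
6) 2292.359ms=69/14b +99.668ms=3/14b
7) 2392.027ms=36/7b +99.668ms=3/14b
8) 2491.694ms=75/14b +299.003ms=9/14b
Σ=6b of 6 (129bpm 3/4) — PASS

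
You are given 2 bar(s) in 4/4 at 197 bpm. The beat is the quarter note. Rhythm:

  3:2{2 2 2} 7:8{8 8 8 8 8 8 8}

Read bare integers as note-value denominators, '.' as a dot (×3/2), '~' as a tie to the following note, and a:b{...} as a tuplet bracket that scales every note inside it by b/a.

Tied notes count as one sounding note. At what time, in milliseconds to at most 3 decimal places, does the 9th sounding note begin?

note 9 onset = 48/7b = 2088.47ms

1. 0.0ms @ 0 + 406.091ms (4/3)
2. 406.091ms @ 4/3 + 406.091ms (4/3)
3. 812.183ms @ 8/3 + 406.091ms (4/3)
4. 1218.274ms @ 4 + 174.039ms (4/7)
5. 1392.313ms @ 32/7 + 174.039ms (4/7)
6. 1566.352ms @ 36/7 + 174.039ms (4/7)
7. 1740.392ms @ 40/7 + 174.039ms (4/7)
8. 1914.431ms @ 44/7 + 174.039ms (4/7)
9. 2088.47ms @ 48/7 + 174.039ms (4/7)
10. 2262.509ms @ 52/7 + 174.039ms (4/7)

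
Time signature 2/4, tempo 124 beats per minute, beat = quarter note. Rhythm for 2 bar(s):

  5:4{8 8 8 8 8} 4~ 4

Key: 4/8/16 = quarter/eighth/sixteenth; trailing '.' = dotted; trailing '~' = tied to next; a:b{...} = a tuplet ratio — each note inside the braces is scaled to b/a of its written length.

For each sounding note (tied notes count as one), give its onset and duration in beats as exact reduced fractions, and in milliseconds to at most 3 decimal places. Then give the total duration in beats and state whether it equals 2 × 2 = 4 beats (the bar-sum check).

1) 0.0ms=0b +193.548ms=2/5b
2) 193.548ms=2/5b +193.548ms=2/5b
3) 387.097ms=4/5b +193.548ms=2/5b
4) 580.645ms=6/5b +193.548ms=2/5b
5) 774.194ms=8/5b +193.548ms=2/5b
6) 967.742ms=2b +967.742ms=2b
Σ=4b of 4 (124bpm 2/4) — PASS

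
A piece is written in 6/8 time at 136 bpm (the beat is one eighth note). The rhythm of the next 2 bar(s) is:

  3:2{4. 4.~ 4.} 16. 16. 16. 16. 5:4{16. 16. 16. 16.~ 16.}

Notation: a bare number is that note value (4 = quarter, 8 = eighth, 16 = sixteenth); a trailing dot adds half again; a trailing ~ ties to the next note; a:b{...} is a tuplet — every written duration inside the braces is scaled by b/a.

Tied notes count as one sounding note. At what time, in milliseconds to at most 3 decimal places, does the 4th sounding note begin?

1. 0.0ms @ 0 + 882.353ms (2)
2. 882.353ms @ 2 + 1764.706ms (4)
3. 2647.059ms @ 6 + 330.882ms (3/4)
4. 2977.941ms @ 27/4 + 330.882ms (3/4)
5. 3308.824ms @ 15/2 + 330.882ms (3/4)
6. 3639.706ms @ 33/4 + 330.882ms (3/4)
7. 3970.588ms @ 9 + 264.706ms (3/5)
8. 4235.294ms @ 48/5 + 264.706ms (3/5)
9. 4500.0ms @ 51/5 + 264.706ms (3/5)
10. 4764.706ms @ 54/5 + 529.412ms (6/5)

note 4 onset = 27/4b = 2977.941ms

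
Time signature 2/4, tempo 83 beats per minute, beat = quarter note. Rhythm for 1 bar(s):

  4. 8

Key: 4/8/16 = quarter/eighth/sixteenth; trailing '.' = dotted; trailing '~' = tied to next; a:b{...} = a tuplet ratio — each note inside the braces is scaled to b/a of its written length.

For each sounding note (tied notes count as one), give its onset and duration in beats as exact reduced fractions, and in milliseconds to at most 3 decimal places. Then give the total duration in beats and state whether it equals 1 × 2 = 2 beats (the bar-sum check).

1) 0.0ms=0b +1084.337ms=3/2b
2) 1084.337ms=3/2b +361.446ms=1/2b
Σ=2b of 2 (83bpm 2/4) — PASS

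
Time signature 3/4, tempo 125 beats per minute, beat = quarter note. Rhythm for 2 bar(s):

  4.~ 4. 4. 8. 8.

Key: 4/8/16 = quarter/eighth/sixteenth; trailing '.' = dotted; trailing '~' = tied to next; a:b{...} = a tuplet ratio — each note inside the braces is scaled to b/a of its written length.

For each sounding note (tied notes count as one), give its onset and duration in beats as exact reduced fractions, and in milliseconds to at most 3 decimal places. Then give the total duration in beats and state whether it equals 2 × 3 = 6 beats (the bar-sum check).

1) 0.0ms=0b +1440.0ms=3b
2) 1440.0ms=3b +720.0ms=3/2b
3) 2160.0ms=9/2b +360.0ms=3/4b
4) 2520.0ms=21/4b +360.0ms=3/4b
Σ=6b of 6 (125bpm 3/4) — PASS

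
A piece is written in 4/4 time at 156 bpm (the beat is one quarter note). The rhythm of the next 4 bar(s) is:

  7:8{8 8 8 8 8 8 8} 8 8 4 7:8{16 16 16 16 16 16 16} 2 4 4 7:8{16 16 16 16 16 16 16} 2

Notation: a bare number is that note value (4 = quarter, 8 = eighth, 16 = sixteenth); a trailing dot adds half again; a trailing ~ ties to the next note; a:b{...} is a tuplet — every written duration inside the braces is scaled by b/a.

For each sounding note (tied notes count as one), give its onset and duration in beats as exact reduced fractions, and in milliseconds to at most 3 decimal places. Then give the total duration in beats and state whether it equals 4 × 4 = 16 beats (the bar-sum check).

1) 0.0ms=0b +219.78ms=4/7b
2) 219.78ms=4/7b +219.78ms=4/7b
3) 439.56ms=8/7b +219.78ms=4/7b
4) 659.341ms=12/7b +219.78ms=4/7b
5) 879.121ms=16/7b +219.78ms=4/7b
6) 1098.901ms=20/7b +219.78ms=4/7b
7) 1318.681ms=24/7b +219.78ms=4/7b
8) 1538.462ms=4b +192.308ms=1/2b
9) 1730.769ms=9/2b +192.308ms=1/2b
10) 1923.077ms=5b +384.615ms=1b
11) 2307.692ms=6b +109.89ms=2/7b
12) 2417.582ms=44/7b +109.89ms=2/7b
13) 2527.473ms=46/7b +109.89ms=2/7b
14) 2637.363ms=48/7b +109.89ms=2/7b
15) 2747.253ms=50/7b +109.89ms=2/7b
16) 2857.143ms=52/7b +109.89ms=2/7b
17) 2967.033ms=54/7b +109.89ms=2/7b
18) 3076.923ms=8b +769.231ms=2b
19) 3846.154ms=10b +384.615ms=1b
20) 4230.769ms=11b +384.615ms=1b
21) 4615.385ms=12b +109.89ms=2/7b
22) 4725.275ms=86/7b +109.89ms=2/7b
23) 4835.165ms=88/7b +109.89ms=2/7b
24) 4945.055ms=90/7b +109.89ms=2/7b
25) 5054.945ms=92/7b +109.89ms=2/7b
26) 5164.835ms=94/7b +109.89ms=2/7b
27) 5274.725ms=96/7b +109.89ms=2/7b
28) 5384.615ms=14b +769.231ms=2b
Σ=16b of 16 (156bpm 4/4) — PASS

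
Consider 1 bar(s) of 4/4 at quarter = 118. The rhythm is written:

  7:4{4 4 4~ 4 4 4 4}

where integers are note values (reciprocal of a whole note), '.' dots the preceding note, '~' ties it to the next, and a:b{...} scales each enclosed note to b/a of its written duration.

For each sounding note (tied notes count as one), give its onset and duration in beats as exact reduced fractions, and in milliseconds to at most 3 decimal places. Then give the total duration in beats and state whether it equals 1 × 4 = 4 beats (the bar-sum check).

1) 0.0ms=0b +290.557ms=4/7b
2) 290.557ms=4/7b +290.557ms=4/7b
3) 581.114ms=8/7b +581.114ms=8/7b
4) 1162.228ms=16/7b +290.557ms=4/7b
5) 1452.785ms=20/7b +290.557ms=4/7b
6) 1743.341ms=24/7b +290.557ms=4/7b
Σ=4b of 4 (118bpm 4/4) — PASS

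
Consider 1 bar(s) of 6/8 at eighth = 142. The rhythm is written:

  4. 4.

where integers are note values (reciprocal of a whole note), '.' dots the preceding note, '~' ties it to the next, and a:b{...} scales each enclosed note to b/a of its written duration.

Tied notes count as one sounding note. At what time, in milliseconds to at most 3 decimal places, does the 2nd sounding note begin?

note 2 onset = 3b = 1267.606ms

1. 0.0ms @ 0 + 1267.606ms (3)
2. 1267.606ms @ 3 + 1267.606ms (3)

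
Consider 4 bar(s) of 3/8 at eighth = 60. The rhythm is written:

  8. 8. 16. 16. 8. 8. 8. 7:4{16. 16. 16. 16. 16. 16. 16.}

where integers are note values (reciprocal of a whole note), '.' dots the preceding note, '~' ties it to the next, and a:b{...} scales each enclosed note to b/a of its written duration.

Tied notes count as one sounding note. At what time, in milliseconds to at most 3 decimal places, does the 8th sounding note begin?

1. 0.0ms @ 0 + 1500.0ms (3/2)
2. 1500.0ms @ 3/2 + 1500.0ms (3/2)
3. 3000.0ms @ 3 + 750.0ms (3/4)
4. 3750.0ms @ 15/4 + 750.0ms (3/4)
5. 4500.0ms @ 9/2 + 1500.0ms (3/2)
6. 6000.0ms @ 6 + 1500.0ms (3/2)
7. 7500.0ms @ 15/2 + 1500.0ms (3/2)
8. 9000.0ms @ 9 + 428.571ms (3/7)
9. 9428.571ms @ 66/7 + 428.571ms (3/7)
10. 9857.143ms @ 69/7 + 428.571ms (3/7)
11. 10285.714ms @ 72/7 + 428.571ms (3/7)
12. 10714.286ms @ 75/7 + 428.571ms (3/7)
13. 11142.857ms @ 78/7 + 428.571ms (3/7)
14. 11571.429ms @ 81/7 + 428.571ms (3/7)

note 8 onset = 9b = 9000.0ms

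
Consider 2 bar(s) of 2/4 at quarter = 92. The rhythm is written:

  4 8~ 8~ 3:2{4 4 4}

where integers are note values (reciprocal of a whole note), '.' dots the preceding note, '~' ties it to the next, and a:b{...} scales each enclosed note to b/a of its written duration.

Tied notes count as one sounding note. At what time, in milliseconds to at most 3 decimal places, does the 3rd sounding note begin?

1. 0.0ms @ 0 + 652.174ms (1)
2. 652.174ms @ 1 + 1086.957ms (5/3)
3. 1739.13ms @ 8/3 + 434.783ms (2/3)
4. 2173.913ms @ 10/3 + 434.783ms (2/3)

note 3 onset = 8/3b = 1739.13ms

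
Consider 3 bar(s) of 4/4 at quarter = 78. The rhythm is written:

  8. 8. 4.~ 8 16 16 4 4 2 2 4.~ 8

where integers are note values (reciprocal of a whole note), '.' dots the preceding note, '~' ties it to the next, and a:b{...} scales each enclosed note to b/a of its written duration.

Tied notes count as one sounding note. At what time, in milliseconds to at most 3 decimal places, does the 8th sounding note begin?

1. 0.0ms @ 0 + 576.923ms (3/4)
2. 576.923ms @ 3/4 + 576.923ms (3/4)
3. 1153.846ms @ 3/2 + 1538.462ms (2)
4. 2692.308ms @ 7/2 + 192.308ms (1/4)
5. 2884.615ms @ 15/4 + 192.308ms (1/4)
6. 3076.923ms @ 4 + 769.231ms (1)
7. 3846.154ms @ 5 + 769.231ms (1)
8. 4615.385ms @ 6 + 1538.462ms (2)
9. 6153.846ms @ 8 + 1538.462ms (2)
10. 7692.308ms @ 10 + 1538.462ms (2)

note 8 onset = 6b = 4615.385ms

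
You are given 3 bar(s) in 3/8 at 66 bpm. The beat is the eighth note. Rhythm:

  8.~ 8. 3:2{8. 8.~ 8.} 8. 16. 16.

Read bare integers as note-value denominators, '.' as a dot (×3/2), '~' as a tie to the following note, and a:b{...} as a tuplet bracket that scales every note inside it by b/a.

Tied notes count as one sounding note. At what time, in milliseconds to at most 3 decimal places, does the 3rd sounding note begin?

note 3 onset = 4b = 3636.364ms

1. 0.0ms @ 0 + 2727.273ms (3)
2. 2727.273ms @ 3 + 909.091ms (1)
3. 3636.364ms @ 4 + 1818.182ms (2)
4. 5454.545ms @ 6 + 1363.636ms (3/2)
5. 6818.182ms @ 15/2 + 681.818ms (3/4)
6. 7500.0ms @ 33/4 + 681.818ms (3/4)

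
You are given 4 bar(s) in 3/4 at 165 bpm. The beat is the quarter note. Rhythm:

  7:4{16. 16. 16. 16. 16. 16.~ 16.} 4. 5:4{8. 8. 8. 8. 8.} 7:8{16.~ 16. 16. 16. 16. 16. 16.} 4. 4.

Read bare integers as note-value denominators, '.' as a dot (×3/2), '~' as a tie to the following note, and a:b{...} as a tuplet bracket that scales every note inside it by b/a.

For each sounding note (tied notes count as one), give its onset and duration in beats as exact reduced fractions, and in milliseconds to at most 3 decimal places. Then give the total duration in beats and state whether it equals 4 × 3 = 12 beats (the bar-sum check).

1) 0.0ms=0b +77.922ms=3/14b
2) 77.922ms=3/14b +77.922ms=3/14b
3) 155.844ms=3/7b +77.922ms=3/14b
4) 233.766ms=9/14b +77.922ms=3/14b
5) 311.688ms=6/7b +77.922ms=3/14b
6) 389.61ms=15/14b +155.844ms=3/7b
7) 545.455ms=3/2b +545.455ms=3/2b
8) 1090.909ms=3b +218.182ms=3/5b
9) 1309.091ms=18/5b +218.182ms=3/5b
10) 1527.273ms=21/5b +218.182ms=3/5b
11) 1745.455ms=24/5b +218.182ms=3/5b
12) 1963.636ms=27/5b +218.182ms=3/5b
13) 2181.818ms=6b +311.688ms=6/7b
14) 2493.506ms=48/7b +155.844ms=3/7b
15) 2649.351ms=51/7b +155.844ms=3/7b
16) 2805.195ms=54/7b +155.844ms=3/7b
17) 2961.039ms=57/7b +155.844ms=3/7b
18) 3116.883ms=60/7b +155.844ms=3/7b
19) 3272.727ms=9b +545.455ms=3/2b
20) 3818.182ms=21/2b +545.455ms=3/2b
Σ=12b of 12 (165bpm 3/4) — PASS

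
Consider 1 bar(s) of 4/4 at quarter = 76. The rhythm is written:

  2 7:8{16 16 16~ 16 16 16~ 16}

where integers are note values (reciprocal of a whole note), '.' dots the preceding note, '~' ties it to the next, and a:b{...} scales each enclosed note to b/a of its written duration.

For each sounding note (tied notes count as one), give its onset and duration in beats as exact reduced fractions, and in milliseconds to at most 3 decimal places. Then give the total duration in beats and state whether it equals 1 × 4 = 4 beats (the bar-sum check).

1) 0.0ms=0b +1578.947ms=2b
2) 1578.947ms=2b +225.564ms=2/7b
3) 1804.511ms=16/7b +225.564ms=2/7b
4) 2030.075ms=18/7b +451.128ms=4/7b
5) 2481.203ms=22/7b +225.564ms=2/7b
6) 2706.767ms=24/7b +451.128ms=4/7b
Σ=4b of 4 (76bpm 4/4) — PASS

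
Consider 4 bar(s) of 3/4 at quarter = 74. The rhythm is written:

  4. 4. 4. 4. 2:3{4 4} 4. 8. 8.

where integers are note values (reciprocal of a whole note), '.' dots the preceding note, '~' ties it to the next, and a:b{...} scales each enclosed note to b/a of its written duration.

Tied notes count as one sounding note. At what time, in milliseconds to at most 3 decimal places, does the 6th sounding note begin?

note 6 onset = 15/2b = 6081.081ms

1. 0.0ms @ 0 + 1216.216ms (3/2)
2. 1216.216ms @ 3/2 + 1216.216ms (3/2)
3. 2432.432ms @ 3 + 1216.216ms (3/2)
4. 3648.649ms @ 9/2 + 1216.216ms (3/2)
5. 4864.865ms @ 6 + 1216.216ms (3/2)
6. 6081.081ms @ 15/2 + 1216.216ms (3/2)
7. 7297.297ms @ 9 + 1216.216ms (3/2)
8. 8513.514ms @ 21/2 + 608.108ms (3/4)
9. 9121.622ms @ 45/4 + 608.108ms (3/4)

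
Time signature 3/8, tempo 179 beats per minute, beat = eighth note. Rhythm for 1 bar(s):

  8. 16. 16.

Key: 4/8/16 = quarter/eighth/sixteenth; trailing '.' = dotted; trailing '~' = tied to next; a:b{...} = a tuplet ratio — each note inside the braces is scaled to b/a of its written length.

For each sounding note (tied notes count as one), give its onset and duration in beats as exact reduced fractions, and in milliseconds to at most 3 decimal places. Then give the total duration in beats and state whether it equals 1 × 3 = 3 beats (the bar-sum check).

1) 0.0ms=0b +502.793ms=3/2b
2) 502.793ms=3/2b +251.397ms=3/4b
3) 754.19ms=9/4b +251.397ms=3/4b
Σ=3b of 3 (179bpm 3/8) — PASS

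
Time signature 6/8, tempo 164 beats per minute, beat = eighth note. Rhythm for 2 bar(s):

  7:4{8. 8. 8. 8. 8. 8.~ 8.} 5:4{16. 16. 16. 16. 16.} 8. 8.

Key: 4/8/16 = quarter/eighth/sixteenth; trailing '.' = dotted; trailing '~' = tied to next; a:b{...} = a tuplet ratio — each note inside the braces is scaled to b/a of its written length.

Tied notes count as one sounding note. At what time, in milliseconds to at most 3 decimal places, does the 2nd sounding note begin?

note 2 onset = 6/7b = 313.589ms

1. 0.0ms @ 0 + 313.589ms (6/7)
2. 313.589ms @ 6/7 + 313.589ms (6/7)
3. 627.178ms @ 12/7 + 313.589ms (6/7)
4. 940.767ms @ 18/7 + 313.589ms (6/7)
5. 1254.355ms @ 24/7 + 313.589ms (6/7)
6. 1567.944ms @ 30/7 + 627.178ms (12/7)
7. 2195.122ms @ 6 + 219.512ms (3/5)
8. 2414.634ms @ 33/5 + 219.512ms (3/5)
9. 2634.146ms @ 36/5 + 219.512ms (3/5)
10. 2853.659ms @ 39/5 + 219.512ms (3/5)
11. 3073.171ms @ 42/5 + 219.512ms (3/5)
12. 3292.683ms @ 9 + 548.78ms (3/2)
13. 3841.463ms @ 21/2 + 548.78ms (3/2)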